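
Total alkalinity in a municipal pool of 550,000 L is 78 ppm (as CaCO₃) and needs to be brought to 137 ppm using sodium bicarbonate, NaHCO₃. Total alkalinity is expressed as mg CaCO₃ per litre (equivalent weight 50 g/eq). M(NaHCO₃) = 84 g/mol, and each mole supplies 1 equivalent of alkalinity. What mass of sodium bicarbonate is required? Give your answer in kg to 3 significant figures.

54.5 kg

Alkalinity to add: (137 − 78) = 59 mg/L as CaCO₃ × 550,000 L = 32,450 g as CaCO₃.
Equivalents: 32,450 g ÷ 50 g/eq = 649 eq.
NaHCO₃ supplies 1 eq per mole → 649 mol.
Mass: 649 mol × 84 g/mol = 54,520 g.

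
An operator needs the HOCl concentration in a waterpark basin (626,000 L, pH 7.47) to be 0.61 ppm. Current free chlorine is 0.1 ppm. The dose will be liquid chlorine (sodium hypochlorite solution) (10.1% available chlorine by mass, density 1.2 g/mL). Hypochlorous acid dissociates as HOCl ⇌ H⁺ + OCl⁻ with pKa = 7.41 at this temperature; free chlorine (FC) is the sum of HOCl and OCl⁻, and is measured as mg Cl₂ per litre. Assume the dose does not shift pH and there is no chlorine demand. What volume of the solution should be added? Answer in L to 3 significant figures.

6.25 L

[OCl⁻]/[HOCl] = 10^(pH − pKa) = 10^(7.47 − 7.41) = 1.148; fraction as HOCl = 1/(1 + 1.148) = 0.4655.
Free chlorine required for 0.61 ppm HOCl: 0.61 / 0.4655 = 1.31 ppm.
FC to add: 1.31 − 0.1 = 1.21 mg/L as Cl₂.
Cl₂ equivalent: 1.21 mg/L × 626,000 L = 757.7 g.
Product at 10.1% available Cl: 757.7 / 0.101 = 7502 g.
Volume: 7502 g ÷ 1.2 g/mL = 6252 mL.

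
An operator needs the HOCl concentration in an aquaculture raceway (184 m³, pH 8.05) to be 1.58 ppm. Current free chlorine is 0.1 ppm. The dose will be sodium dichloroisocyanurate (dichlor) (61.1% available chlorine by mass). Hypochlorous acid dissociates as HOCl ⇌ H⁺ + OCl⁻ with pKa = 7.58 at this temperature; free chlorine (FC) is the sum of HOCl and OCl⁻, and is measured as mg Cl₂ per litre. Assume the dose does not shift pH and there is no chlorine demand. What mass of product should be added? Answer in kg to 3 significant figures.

1.85 kg

Volume: 184 m³ = 184,000 L.
[OCl⁻]/[HOCl] = 10^(pH − pKa) = 10^(8.05 − 7.58) = 2.951; fraction as HOCl = 1/(1 + 2.951) = 0.2531.
Free chlorine required for 1.58 ppm HOCl: 1.58 / 0.2531 = 6.243 ppm.
FC to add: 6.243 − 0.1 = 6.143 mg/L as Cl₂.
Cl₂ equivalent: 6.143 mg/L × 184,000 L = 1130 g.
Product at 61.1% available Cl: 1130 / 0.611 = 1850 g.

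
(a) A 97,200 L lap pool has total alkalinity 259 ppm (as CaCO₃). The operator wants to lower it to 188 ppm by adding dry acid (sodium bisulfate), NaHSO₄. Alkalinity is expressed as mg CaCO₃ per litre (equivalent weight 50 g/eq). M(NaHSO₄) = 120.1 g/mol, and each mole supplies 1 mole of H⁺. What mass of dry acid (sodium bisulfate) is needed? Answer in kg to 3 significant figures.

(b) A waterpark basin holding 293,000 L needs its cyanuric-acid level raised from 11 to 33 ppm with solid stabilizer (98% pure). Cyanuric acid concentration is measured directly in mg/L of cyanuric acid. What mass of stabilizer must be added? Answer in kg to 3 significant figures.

(a) Alkalinity to neutralize: (259 − 188) = 71 mg/L as CaCO₃ × 97,200 L = 6901 g as CaCO₃.
(a) Equivalents of H⁺ required: 6901 ÷ 50 g/eq = 138 eq = 138 mol NaHSO₄.
(a) Mass of NaHSO₄: 138 × 120.1 = 16,580 g.

(b) CYA to add: (33 − 11) = 22 mg/L × 293,000 L = 6446 g cyanuric acid.
(b) At 98% purity: 6446 / 0.98 = 6578 g product.

(a) 16.6 kg; (b) 6.58 kg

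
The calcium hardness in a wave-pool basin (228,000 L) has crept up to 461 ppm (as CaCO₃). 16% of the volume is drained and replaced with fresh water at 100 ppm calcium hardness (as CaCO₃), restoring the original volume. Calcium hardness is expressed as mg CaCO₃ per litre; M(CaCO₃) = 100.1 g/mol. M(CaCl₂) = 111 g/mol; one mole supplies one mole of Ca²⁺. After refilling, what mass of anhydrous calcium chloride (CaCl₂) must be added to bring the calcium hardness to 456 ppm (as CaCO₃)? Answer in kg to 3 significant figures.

13.3 kg

After draining 16% and refilling: 461 × 0.84 + 100 × 0.16 = 403.24 ppm.
Deficit to target: 456 − 403.24 = 52.76 mg/L.
As CaCO₃: 52.76 mg/L × 228,000 L = 12,030 g; ÷ 100.1 = 120.2 mol Ca²⁺.
Mass: 120.2 × 111 = 13,340 g.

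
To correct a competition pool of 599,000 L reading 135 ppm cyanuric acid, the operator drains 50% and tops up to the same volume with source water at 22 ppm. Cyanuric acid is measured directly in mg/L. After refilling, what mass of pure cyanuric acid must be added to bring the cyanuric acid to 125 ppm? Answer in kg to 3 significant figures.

After draining 50% and refilling: 135 × 0.50 + 22 × 0.50 = 78.5 ppm.
Deficit to target: 125 − 78.5 = 46.5 mg/L.
Mass: 46.5 mg/L × 599,000 L = 27,850 g cyanuric acid.

27.9 kg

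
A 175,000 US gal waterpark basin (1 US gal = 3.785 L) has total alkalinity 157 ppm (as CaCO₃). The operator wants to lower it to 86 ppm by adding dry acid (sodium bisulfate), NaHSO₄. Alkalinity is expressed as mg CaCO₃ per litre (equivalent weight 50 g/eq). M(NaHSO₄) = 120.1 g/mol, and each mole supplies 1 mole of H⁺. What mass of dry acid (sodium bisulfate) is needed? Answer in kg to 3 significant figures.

113 kg

Volume: 175,000 US gal × 3.785 L/gal = 662,375 L.
Alkalinity to neutralize: (157 − 86) = 71 mg/L as CaCO₃ × 662,375 L = 47,030 g as CaCO₃.
Equivalents of H⁺ required: 47,030 ÷ 50 g/eq = 940.6 eq = 940.6 mol NaHSO₄.
Mass of NaHSO₄: 940.6 × 120.1 = 113,000 g.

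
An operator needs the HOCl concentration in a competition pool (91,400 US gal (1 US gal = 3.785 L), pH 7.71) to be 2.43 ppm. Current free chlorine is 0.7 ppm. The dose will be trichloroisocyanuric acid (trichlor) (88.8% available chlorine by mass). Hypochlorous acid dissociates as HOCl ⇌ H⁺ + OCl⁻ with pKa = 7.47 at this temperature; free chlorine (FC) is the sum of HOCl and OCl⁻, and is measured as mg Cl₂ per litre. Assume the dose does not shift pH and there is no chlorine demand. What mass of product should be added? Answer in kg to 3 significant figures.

Volume: 91,400 US gal × 3.785 L/gal = 345,949 L.
[OCl⁻]/[HOCl] = 10^(pH − pKa) = 10^(7.71 − 7.47) = 1.738; fraction as HOCl = 1/(1 + 1.738) = 0.3653.
Free chlorine required for 2.43 ppm HOCl: 2.43 / 0.3653 = 6.653 ppm.
FC to add: 6.653 − 0.7 = 5.953 mg/L as Cl₂.
Cl₂ equivalent: 5.953 mg/L × 345,949 L = 2059 g.
Product at 88.8% available Cl: 2059 / 0.888 = 2319 g.

2.32 kg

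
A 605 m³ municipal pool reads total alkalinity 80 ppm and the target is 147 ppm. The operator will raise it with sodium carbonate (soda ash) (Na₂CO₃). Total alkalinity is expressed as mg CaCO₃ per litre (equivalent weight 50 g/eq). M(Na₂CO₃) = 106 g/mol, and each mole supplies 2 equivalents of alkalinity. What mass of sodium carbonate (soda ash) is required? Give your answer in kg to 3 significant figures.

Volume: 605 m³ = 605,000 L.
Alkalinity to add: (147 − 80) = 67 mg/L as CaCO₃ × 605,000 L = 40,540 g as CaCO₃.
Equivalents: 40,540 g ÷ 50 g/eq = 810.7 eq.
Each mole of Na₂CO₃ supplies 2 eq, so 810.7 / 2 = 405.4 mol.
Mass: 405.4 mol × 106 g/mol = 42,970 g.

43.0 kg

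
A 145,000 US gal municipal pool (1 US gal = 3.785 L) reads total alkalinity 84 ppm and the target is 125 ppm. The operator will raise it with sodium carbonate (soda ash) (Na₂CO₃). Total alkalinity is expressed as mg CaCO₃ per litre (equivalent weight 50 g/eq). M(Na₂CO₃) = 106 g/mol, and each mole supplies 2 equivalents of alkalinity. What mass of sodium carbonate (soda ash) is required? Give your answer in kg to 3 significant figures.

Volume: 145,000 US gal × 3.785 L/gal = 548,825 L.
Alkalinity to add: (125 − 84) = 41 mg/L as CaCO₃ × 548,825 L = 22,500 g as CaCO₃.
Equivalents: 22,500 g ÷ 50 g/eq = 450 eq.
Each mole of Na₂CO₃ supplies 2 eq, so 450 / 2 = 225 mol.
Mass: 225 mol × 106 g/mol = 23,850 g.

23.9 kg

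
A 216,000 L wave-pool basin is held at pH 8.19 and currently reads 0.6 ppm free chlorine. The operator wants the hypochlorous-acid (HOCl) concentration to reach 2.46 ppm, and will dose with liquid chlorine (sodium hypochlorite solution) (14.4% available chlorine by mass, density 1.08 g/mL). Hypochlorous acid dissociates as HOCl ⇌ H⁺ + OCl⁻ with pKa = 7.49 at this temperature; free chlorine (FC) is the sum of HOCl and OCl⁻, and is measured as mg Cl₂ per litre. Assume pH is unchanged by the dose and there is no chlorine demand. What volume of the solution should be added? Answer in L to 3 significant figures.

[OCl⁻]/[HOCl] = 10^(pH − pKa) = 10^(8.19 − 7.49) = 5.012; fraction as HOCl = 1/(1 + 5.012) = 0.1663.
Free chlorine required for 2.46 ppm HOCl: 2.46 / 0.1663 = 14.79 ppm.
FC to add: 14.79 − 0.6 = 14.19 mg/L as Cl₂.
Cl₂ equivalent: 14.19 mg/L × 216,000 L = 3065 g.
Product at 14.4% available Cl: 3065 / 0.144 = 21,280 g.
Volume: 21,280 g ÷ 1.08 g/mL = 19,710 mL.

19.7 L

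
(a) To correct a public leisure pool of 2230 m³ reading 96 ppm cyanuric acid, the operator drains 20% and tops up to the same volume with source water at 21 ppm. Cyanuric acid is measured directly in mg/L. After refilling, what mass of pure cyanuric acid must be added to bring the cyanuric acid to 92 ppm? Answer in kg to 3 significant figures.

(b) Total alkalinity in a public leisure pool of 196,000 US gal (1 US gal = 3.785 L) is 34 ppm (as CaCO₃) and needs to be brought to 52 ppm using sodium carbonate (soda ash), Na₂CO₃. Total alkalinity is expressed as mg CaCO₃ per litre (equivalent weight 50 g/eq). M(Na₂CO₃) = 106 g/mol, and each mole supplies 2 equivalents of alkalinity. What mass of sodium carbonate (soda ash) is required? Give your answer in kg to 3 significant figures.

(a) Volume: 2230 m³ = 2,230,000 L.
(a) After draining 20% and refilling: 96 × 0.80 + 21 × 0.20 = 81 ppm.
(a) Deficit to target: 92 − 81 = 11 mg/L.
(a) Mass: 11 mg/L × 2,230,000 L = 24,530 g cyanuric acid.

(b) Volume: 196,000 US gal × 3.785 L/gal = 741,860 L.
(b) Alkalinity to add: (52 − 34) = 18 mg/L as CaCO₃ × 741,860 L = 13,350 g as CaCO₃.
(b) Equivalents: 13,350 g ÷ 50 g/eq = 267.1 eq.
(b) Each mole of Na₂CO₃ supplies 2 eq, so 267.1 / 2 = 133.5 mol.
(b) Mass: 133.5 mol × 106 g/mol = 14,150 g.

(a) 24.5 kg; (b) 14.2 kg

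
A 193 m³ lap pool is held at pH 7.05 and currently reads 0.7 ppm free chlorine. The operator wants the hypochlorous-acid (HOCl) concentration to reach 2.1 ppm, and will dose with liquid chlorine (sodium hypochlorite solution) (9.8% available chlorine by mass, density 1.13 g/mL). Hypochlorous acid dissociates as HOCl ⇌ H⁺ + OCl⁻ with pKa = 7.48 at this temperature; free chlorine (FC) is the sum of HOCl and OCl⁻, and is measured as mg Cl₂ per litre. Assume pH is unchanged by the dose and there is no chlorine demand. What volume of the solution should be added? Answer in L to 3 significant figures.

3.80 L

Volume: 193 m³ = 193,000 L.
[OCl⁻]/[HOCl] = 10^(pH − pKa) = 10^(7.05 − 7.48) = 0.3715; fraction as HOCl = 1/(1 + 0.3715) = 0.7291.
Free chlorine required for 2.1 ppm HOCl: 2.1 / 0.7291 = 2.88 ppm.
FC to add: 2.88 − 0.7 = 2.18 mg/L as Cl₂.
Cl₂ equivalent: 2.18 mg/L × 193,000 L = 420.8 g.
Product at 9.8% available Cl: 420.8 / 0.098 = 4294 g.
Volume: 4294 g ÷ 1.13 g/mL = 3800 mL.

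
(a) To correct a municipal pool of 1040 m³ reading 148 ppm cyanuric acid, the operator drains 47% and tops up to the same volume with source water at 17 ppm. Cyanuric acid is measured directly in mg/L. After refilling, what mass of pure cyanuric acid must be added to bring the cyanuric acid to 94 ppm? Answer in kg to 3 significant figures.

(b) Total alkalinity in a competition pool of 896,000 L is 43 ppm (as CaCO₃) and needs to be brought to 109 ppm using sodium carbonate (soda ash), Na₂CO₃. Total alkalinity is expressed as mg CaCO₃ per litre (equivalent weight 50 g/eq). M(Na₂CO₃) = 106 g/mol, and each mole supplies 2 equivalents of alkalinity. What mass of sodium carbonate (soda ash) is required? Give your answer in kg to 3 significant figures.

(a) Volume: 1040 m³ = 1,040,000 L.
(a) After draining 47% and refilling: 148 × 0.53 + 17 × 0.47 = 86.43 ppm.
(a) Deficit to target: 94 − 86.43 = 7.57 mg/L.
(a) Mass: 7.57 mg/L × 1,040,000 L = 7873 g cyanuric acid.

(b) Alkalinity to add: (109 − 43) = 66 mg/L as CaCO₃ × 896,000 L = 59,140 g as CaCO₃.
(b) Equivalents: 59,140 g ÷ 50 g/eq = 1183 eq.
(b) Each mole of Na₂CO₃ supplies 2 eq, so 1183 / 2 = 591.4 mol.
(b) Mass: 591.4 mol × 106 g/mol = 62,680 g.

(a) 7.87 kg; (b) 62.7 kg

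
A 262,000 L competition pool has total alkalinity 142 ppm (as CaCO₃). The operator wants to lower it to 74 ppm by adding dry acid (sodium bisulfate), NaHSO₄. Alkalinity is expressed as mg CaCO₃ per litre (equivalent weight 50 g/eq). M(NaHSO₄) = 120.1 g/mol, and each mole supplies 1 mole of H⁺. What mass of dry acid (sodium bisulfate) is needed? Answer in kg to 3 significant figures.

42.8 kg

Alkalinity to neutralize: (142 − 74) = 68 mg/L as CaCO₃ × 262,000 L = 17,820 g as CaCO₃.
Equivalents of H⁺ required: 17,820 ÷ 50 g/eq = 356.3 eq = 356.3 mol NaHSO₄.
Mass of NaHSO₄: 356.3 × 120.1 = 42,790 g.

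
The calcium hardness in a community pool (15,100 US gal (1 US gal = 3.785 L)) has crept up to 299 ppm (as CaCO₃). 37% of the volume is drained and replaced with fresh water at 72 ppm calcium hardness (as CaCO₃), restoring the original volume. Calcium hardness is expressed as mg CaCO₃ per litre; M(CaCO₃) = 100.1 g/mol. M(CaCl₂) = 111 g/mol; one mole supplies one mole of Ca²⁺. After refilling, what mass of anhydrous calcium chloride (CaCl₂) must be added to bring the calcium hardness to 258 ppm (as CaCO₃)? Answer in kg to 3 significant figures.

Volume: 15,100 US gal × 3.785 L/gal = 57,154 L.
After draining 37% and refilling: 299 × 0.63 + 72 × 0.37 = 215.01 ppm.
Deficit to target: 258 − 215.01 = 42.99 mg/L.
As CaCO₃: 42.99 mg/L × 57,154 L = 2457 g; ÷ 100.1 = 24.55 mol Ca²⁺.
Mass: 24.55 × 111 = 2725 g.

2.72 kg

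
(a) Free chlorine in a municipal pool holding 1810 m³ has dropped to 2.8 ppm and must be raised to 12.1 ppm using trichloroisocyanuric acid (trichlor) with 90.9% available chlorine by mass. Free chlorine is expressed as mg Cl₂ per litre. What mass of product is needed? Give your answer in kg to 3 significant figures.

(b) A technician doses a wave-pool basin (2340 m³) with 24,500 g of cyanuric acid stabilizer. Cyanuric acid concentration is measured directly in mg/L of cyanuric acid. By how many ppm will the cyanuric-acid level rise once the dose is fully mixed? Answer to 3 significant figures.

(a) Volume: 1810 m³ = 1,810,000 L.
(a) Chlorine deficit: 12.1 − 2.8 = 9.3 ppm = 9.3 mg/L as Cl₂.
(a) Cl₂ equivalent needed: 9.3 mg/L × 1,810,000 L = 16,830,000 mg = 16,830 g.
(a) Product at 90.9% available chlorine: 16,830 / 0.909 = 18,520 g.

(b) Volume: 2340 m³ = 2,340,000 L.
(b) Rise: 24,500 g / 2,340,000 L × 1000 = 10.47 mg/L.

(a) 18.5 kg; (b) 10.5 ppm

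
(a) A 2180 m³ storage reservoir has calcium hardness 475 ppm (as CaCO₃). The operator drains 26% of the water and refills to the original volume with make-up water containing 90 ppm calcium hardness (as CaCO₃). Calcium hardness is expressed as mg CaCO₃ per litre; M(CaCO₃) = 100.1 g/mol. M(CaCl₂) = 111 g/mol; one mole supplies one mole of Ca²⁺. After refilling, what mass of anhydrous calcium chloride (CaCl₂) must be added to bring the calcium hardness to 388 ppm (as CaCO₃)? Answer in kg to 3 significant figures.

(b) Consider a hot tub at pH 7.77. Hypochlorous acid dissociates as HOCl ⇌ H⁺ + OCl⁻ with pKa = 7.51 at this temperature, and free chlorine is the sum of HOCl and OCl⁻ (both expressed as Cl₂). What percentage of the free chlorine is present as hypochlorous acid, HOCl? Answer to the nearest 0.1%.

(a) Volume: 2180 m³ = 2,180,000 L.
(a) After draining 26% and refilling: 475 × 0.74 + 90 × 0.26 = 374.9 ppm.
(a) Deficit to target: 388 − 374.9 = 13.1 mg/L.
(a) As CaCO₃: 13.1 mg/L × 2,180,000 L = 28,560 g; ÷ 100.1 = 285.3 mol Ca²⁺.
(a) Mass: 285.3 × 111 = 31,670 g.

(b) [OCl⁻]/[HOCl] = 10^(pH − pKa) = 10^(7.77 − 7.51) = 10^0.26 = 1.82.
(b) Fraction as HOCl = 1 / (1 + 1.82) = 0.3546.

(a) 31.7 kg; (b) 35.5%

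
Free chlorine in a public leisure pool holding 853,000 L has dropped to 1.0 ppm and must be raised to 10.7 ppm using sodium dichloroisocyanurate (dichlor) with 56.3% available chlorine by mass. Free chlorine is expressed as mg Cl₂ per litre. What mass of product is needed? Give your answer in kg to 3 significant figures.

14.7 kg

Chlorine deficit: 10.7 − 1.0 = 9.7 ppm = 9.7 mg/L as Cl₂.
Cl₂ equivalent needed: 9.7 mg/L × 853,000 L = 8,274,000 mg = 8274 g.
Product at 56.3% available chlorine: 8274 / 0.563 = 14,700 g.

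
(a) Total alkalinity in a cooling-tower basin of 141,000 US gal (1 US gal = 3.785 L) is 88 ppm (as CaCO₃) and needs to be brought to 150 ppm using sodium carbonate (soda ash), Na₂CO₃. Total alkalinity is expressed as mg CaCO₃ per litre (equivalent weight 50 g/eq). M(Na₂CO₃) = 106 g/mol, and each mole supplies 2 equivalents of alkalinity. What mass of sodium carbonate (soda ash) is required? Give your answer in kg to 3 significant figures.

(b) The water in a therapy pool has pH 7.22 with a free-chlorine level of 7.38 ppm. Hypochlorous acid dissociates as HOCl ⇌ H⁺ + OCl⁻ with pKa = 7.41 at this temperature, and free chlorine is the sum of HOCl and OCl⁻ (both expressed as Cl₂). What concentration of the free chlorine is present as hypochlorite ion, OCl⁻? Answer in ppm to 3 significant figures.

(a) Volume: 141,000 US gal × 3.785 L/gal = 533,685 L.
(a) Alkalinity to add: (150 − 88) = 62 mg/L as CaCO₃ × 533,685 L = 33,090 g as CaCO₃.
(a) Equivalents: 33,090 g ÷ 50 g/eq = 661.8 eq.
(a) Each mole of Na₂CO₃ supplies 2 eq, so 661.8 / 2 = 330.9 mol.
(a) Mass: 330.9 mol × 106 g/mol = 35,070 g.

(b) [OCl⁻]/[HOCl] = 10^(pH − pKa) = 10^(7.22 − 7.41) = 10^-0.19 = 0.6457.
(b) Fraction as HOCl = 1 / (1 + 0.6457) = 0.6077.
(b) OCl⁻ = (1 − 0.6077) × 7.38 ppm = 2.895 ppm.

(a) 35.1 kg; (b) 2.90 ppm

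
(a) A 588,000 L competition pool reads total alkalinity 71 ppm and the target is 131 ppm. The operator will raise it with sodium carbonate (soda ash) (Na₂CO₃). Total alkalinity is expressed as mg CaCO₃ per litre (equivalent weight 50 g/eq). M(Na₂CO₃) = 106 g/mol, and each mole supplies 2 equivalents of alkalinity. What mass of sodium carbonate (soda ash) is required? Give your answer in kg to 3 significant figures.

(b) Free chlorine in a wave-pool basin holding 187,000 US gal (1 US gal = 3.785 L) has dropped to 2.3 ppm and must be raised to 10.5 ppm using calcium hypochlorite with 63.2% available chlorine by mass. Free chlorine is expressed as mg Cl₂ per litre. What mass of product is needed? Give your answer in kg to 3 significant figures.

(a) Alkalinity to add: (131 − 71) = 60 mg/L as CaCO₃ × 588,000 L = 35,280 g as CaCO₃.
(a) Equivalents: 35,280 g ÷ 50 g/eq = 705.6 eq.
(a) Each mole of Na₂CO₃ supplies 2 eq, so 705.6 / 2 = 352.8 mol.
(a) Mass: 352.8 mol × 106 g/mol = 37,400 g.

(b) Volume: 187,000 US gal × 3.785 L/gal = 707,795 L.
(b) Chlorine deficit: 10.5 − 2.3 = 8.2 ppm = 8.2 mg/L as Cl₂.
(b) Cl₂ equivalent needed: 8.2 mg/L × 707,795 L = 5,804,000 mg = 5804 g.
(b) Product at 63.2% available chlorine: 5804 / 0.632 = 9183 g.

(a) 37.4 kg; (b) 9.18 kg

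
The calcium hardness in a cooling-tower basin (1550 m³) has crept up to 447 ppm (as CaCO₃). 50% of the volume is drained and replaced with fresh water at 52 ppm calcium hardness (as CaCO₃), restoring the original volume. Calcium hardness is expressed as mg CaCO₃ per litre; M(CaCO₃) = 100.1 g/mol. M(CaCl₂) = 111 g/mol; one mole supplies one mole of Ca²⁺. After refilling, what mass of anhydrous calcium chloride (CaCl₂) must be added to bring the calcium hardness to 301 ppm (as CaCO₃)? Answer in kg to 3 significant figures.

Volume: 1550 m³ = 1,550,000 L.
After draining 50% and refilling: 447 × 0.50 + 52 × 0.50 = 249.5 ppm.
Deficit to target: 301 − 249.5 = 51.5 mg/L.
As CaCO₃: 51.5 mg/L × 1,550,000 L = 79,820 g; ÷ 100.1 = 797.5 mol Ca²⁺.
Mass: 797.5 × 111 = 88,520 g.

88.5 kg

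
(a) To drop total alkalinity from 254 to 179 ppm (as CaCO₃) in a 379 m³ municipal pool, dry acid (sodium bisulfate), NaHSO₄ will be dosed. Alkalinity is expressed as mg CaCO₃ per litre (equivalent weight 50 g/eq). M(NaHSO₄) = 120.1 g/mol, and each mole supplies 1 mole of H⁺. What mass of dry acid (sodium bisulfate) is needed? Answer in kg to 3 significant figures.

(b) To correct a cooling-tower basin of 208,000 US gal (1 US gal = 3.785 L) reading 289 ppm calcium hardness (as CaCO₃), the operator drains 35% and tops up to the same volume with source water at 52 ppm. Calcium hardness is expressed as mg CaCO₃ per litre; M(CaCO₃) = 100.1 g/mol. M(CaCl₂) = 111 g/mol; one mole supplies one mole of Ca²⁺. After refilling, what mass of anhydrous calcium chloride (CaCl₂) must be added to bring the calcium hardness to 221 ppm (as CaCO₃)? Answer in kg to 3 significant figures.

(a) 68.3 kg; (b) 13.1 kg

(a) Volume: 379 m³ = 379,000 L.
(a) Alkalinity to neutralize: (254 − 179) = 75 mg/L as CaCO₃ × 379,000 L = 28,420 g as CaCO₃.
(a) Equivalents of H⁺ required: 28,420 ÷ 50 g/eq = 568.5 eq = 568.5 mol NaHSO₄.
(a) Mass of NaHSO₄: 568.5 × 120.1 = 68,280 g.

(b) Volume: 208,000 US gal × 3.785 L/gal = 787,280 L.
(b) After draining 35% and refilling: 289 × 0.65 + 52 × 0.35 = 206.05 ppm.
(b) Deficit to target: 221 − 206.05 = 14.95 mg/L.
(b) As CaCO₃: 14.95 mg/L × 787,280 L = 11,770 g; ÷ 100.1 = 117.6 mol Ca²⁺.
(b) Mass: 117.6 × 111 = 13,050 g.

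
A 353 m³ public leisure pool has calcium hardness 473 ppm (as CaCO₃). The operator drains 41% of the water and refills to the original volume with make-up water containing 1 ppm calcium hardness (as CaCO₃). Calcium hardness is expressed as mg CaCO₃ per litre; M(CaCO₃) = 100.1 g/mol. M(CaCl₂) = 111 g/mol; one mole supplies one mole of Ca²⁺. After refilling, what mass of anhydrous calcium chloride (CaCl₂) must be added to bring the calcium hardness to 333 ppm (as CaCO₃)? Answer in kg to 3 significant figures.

Volume: 353 m³ = 353,000 L.
After draining 41% and refilling: 473 × 0.59 + 1 × 0.41 = 279.48 ppm.
Deficit to target: 333 − 279.48 = 53.52 mg/L.
As CaCO₃: 53.52 mg/L × 353,000 L = 18,890 g; ÷ 100.1 = 188.7 mol Ca²⁺.
Mass: 188.7 × 111 = 20,950 g.

20.9 kg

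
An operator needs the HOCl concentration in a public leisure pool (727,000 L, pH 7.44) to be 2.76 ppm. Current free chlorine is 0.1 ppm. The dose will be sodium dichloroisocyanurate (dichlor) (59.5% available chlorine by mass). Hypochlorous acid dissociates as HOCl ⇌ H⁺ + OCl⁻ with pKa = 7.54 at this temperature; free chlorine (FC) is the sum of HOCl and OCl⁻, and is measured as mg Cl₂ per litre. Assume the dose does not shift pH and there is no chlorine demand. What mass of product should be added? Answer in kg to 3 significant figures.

[OCl⁻]/[HOCl] = 10^(pH − pKa) = 10^(7.44 − 7.54) = 0.7943; fraction as HOCl = 1/(1 + 0.7943) = 0.5573.
Free chlorine required for 2.76 ppm HOCl: 2.76 / 0.5573 = 4.952 ppm.
FC to add: 4.952 − 0.1 = 4.852 mg/L as Cl₂.
Cl₂ equivalent: 4.852 mg/L × 727,000 L = 3528 g.
Product at 59.5% available Cl: 3528 / 0.595 = 5929 g.

5.93 kg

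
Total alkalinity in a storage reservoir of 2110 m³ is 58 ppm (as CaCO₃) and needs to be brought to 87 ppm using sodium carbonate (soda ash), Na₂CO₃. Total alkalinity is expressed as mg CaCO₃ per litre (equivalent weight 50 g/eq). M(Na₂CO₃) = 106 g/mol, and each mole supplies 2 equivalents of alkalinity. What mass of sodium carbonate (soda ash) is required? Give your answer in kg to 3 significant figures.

64.9 kg

Volume: 2110 m³ = 2,110,000 L.
Alkalinity to add: (87 − 58) = 29 mg/L as CaCO₃ × 2,110,000 L = 61,190 g as CaCO₃.
Equivalents: 61,190 g ÷ 50 g/eq = 1224 eq.
Each mole of Na₂CO₃ supplies 2 eq, so 1224 / 2 = 611.9 mol.
Mass: 611.9 mol × 106 g/mol = 64,860 g.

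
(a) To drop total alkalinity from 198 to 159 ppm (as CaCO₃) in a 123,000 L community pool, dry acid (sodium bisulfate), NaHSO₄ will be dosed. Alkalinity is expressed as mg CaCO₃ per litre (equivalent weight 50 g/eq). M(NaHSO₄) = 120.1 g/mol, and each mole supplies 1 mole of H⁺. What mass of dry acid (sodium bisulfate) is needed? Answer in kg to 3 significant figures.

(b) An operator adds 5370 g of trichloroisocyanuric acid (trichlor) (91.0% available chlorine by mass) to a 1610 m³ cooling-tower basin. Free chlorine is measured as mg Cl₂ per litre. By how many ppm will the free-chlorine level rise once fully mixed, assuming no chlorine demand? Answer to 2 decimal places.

(a) 11.5 kg; (b) 3.04 ppm

(a) Alkalinity to neutralize: (198 − 159) = 39 mg/L as CaCO₃ × 123,000 L = 4797 g as CaCO₃.
(a) Equivalents of H⁺ required: 4797 ÷ 50 g/eq = 95.94 eq = 95.94 mol NaHSO₄.
(a) Mass of NaHSO₄: 95.94 × 120.1 = 11,520 g.

(b) Volume: 1610 m³ = 1,610,000 L.
(b) Available chlorine delivered: 5370 g × 0.91 = 4887 g as Cl₂.
(b) Concentration rise: 4887 g / 1,610,000 L = 3.035 mg/L = 3.04 ppm.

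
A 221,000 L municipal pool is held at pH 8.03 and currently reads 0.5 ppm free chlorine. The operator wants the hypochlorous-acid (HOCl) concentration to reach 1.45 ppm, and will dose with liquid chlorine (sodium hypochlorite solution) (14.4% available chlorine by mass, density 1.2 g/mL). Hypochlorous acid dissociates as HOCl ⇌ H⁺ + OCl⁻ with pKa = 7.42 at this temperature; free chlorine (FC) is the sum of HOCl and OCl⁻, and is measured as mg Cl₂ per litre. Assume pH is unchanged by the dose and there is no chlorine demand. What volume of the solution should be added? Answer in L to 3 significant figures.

[OCl⁻]/[HOCl] = 10^(pH − pKa) = 10^(8.03 − 7.42) = 4.074; fraction as HOCl = 1/(1 + 4.074) = 0.1971.
Free chlorine required for 1.45 ppm HOCl: 1.45 / 0.1971 = 7.357 ppm.
FC to add: 7.357 − 0.5 = 6.857 mg/L as Cl₂.
Cl₂ equivalent: 6.857 mg/L × 221,000 L = 1515 g.
Product at 14.4% available Cl: 1515 / 0.144 = 10,520 g.
Volume: 10,520 g ÷ 1.2 g/mL = 8770 mL.

8.77 L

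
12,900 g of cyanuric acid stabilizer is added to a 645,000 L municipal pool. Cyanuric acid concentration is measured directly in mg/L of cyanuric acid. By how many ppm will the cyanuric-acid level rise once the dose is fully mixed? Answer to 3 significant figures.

20.0 ppm

Rise: 12,900 g / 645,000 L × 1000 = 20 mg/L.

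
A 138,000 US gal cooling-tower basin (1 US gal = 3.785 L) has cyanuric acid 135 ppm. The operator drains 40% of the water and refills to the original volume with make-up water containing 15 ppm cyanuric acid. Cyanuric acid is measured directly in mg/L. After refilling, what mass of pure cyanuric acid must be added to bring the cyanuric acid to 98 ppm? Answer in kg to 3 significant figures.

5.75 kg

Volume: 138,000 US gal × 3.785 L/gal = 522,330 L.
After draining 40% and refilling: 135 × 0.60 + 15 × 0.40 = 87 ppm.
Deficit to target: 98 − 87 = 11 mg/L.
Mass: 11 mg/L × 522,330 L = 5746 g cyanuric acid.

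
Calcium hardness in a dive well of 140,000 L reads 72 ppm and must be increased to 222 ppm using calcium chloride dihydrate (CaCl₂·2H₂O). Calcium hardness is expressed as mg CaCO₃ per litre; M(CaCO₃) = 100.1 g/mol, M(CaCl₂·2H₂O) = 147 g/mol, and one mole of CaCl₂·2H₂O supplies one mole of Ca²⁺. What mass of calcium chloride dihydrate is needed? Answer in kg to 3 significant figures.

30.8 kg

Hardness to add: (222 − 72) = 150 mg/L as CaCO₃ × 140,000 L = 21,000 g as CaCO₃.
Moles of Ca²⁺ (1 mol Ca²⁺ ≡ 1 mol CaCO₃): 21,000 / 100.1 g/mol = 209.8 mol.
Mass of CaCl₂·2H₂O: 209.8 × 147 = 30,840 g.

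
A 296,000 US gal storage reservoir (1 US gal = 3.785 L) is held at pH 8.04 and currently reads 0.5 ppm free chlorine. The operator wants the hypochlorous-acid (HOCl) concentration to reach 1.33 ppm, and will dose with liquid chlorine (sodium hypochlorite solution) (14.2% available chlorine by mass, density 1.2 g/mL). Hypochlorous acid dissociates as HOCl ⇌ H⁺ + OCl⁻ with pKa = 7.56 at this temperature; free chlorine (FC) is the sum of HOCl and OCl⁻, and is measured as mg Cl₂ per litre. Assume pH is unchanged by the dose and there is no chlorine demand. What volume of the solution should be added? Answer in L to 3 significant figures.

31.9 L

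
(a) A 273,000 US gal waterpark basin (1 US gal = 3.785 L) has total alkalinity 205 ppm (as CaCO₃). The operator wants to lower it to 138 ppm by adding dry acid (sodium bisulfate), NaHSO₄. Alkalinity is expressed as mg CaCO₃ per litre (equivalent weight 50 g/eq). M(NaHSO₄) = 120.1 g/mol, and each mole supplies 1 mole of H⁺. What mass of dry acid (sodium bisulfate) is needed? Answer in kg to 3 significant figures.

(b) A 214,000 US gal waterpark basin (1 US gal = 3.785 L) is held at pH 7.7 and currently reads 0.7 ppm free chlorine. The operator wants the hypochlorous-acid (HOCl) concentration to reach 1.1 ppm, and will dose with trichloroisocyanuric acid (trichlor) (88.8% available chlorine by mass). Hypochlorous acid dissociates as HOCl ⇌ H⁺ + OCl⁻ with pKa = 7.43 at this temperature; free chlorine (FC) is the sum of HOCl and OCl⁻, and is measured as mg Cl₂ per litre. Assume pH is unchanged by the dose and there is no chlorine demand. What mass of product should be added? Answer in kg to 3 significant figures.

(a) Volume: 273,000 US gal × 3.785 L/gal = 1,033,305 L.
(a) Alkalinity to neutralize: (205 − 138) = 67 mg/L as CaCO₃ × 1,033,305 L = 69,230 g as CaCO₃.
(a) Equivalents of H⁺ required: 69,230 ÷ 50 g/eq = 1385 eq = 1385 mol NaHSO₄.
(a) Mass of NaHSO₄: 1385 × 120.1 = 166,300 g.

(b) Volume: 214,000 US gal × 3.785 L/gal = 809,990 L.
(b) [OCl⁻]/[HOCl] = 10^(pH − pKa) = 10^(7.7 − 7.43) = 1.862; fraction as HOCl = 1/(1 + 1.862) = 0.3494.
(b) Free chlorine required for 1.1 ppm HOCl: 1.1 / 0.3494 = 3.148 ppm.
(b) FC to add: 3.148 − 0.7 = 2.448 mg/L as Cl₂.
(b) Cl₂ equivalent: 2.448 mg/L × 809,990 L = 1983 g.
(b) Product at 88.8% available Cl: 1983 / 0.888 = 2233 g.

(a) 166 kg; (b) 2.23 kg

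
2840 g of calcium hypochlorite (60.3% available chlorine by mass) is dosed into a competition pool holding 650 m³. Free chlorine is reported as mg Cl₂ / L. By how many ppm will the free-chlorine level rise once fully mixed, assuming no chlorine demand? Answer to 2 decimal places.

Volume: 650 m³ = 650,000 L.
Available chlorine delivered: 2840 g × 0.603 = 1713 g as Cl₂.
Concentration rise: 1713 g / 650,000 L = 2.635 mg/L = 2.63 ppm.

2.63 ppm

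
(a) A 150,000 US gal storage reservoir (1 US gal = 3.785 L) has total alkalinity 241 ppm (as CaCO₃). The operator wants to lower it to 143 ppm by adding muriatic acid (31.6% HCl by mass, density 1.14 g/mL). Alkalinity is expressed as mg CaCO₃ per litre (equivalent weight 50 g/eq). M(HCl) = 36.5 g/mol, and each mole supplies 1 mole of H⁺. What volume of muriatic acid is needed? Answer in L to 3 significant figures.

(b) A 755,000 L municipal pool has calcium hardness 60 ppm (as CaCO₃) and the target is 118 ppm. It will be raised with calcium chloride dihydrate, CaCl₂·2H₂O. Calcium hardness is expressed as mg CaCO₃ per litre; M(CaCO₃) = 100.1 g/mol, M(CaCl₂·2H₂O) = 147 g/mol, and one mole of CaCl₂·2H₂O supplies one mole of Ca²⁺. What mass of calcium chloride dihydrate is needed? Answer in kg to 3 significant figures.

(a) Volume: 150,000 US gal × 3.785 L/gal = 567,750 L.
(a) Alkalinity to neutralize: (241 − 143) = 98 mg/L as CaCO₃ × 567,750 L = 55,640 g as CaCO₃.
(a) Equivalents of H⁺ required: 55,640 ÷ 50 g/eq = 1113 eq = 1113 mol HCl.
(a) Mass of HCl: 1113 × 36.5 = 40,620 g.
(a) Mass of 31.6% solution: 40,620 / 0.316 = 128,500 g.
(a) Volume: 128,500 g ÷ 1.14 g/mL = 112,700 mL.

(b) Hardness to add: (118 − 60) = 58 mg/L as CaCO₃ × 755,000 L = 43,790 g as CaCO₃.
(b) Moles of Ca²⁺ (1 mol Ca²⁺ ≡ 1 mol CaCO₃): 43,790 / 100.1 g/mol = 437.5 mol.
(b) Mass of CaCl₂·2H₂O: 437.5 × 147 = 64,310 g.

(a) 113 L; (b) 64.3 kg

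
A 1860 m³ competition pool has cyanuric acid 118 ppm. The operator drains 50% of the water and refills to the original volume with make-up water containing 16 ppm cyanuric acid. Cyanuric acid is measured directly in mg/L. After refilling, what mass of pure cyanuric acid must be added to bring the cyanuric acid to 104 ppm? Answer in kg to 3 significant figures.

Volume: 1860 m³ = 1,860,000 L.
After draining 50% and refilling: 118 × 0.50 + 16 × 0.50 = 67 ppm.
Deficit to target: 104 − 67 = 37 mg/L.
Mass: 37 mg/L × 1,860,000 L = 68,820 g cyanuric acid.

68.8 kg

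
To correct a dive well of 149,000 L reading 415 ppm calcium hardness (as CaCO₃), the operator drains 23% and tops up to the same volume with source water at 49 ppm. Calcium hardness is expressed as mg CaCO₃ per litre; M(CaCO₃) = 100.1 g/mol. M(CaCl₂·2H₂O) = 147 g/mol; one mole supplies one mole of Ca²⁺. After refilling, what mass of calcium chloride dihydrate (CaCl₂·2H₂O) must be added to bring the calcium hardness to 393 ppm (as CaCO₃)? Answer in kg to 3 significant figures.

After draining 23% and refilling: 415 × 0.77 + 49 × 0.23 = 330.82 ppm.
Deficit to target: 393 − 330.82 = 62.18 mg/L.
As CaCO₃: 62.18 mg/L × 149,000 L = 9265 g; ÷ 100.1 = 92.56 mol Ca²⁺.
Mass: 92.56 × 147 = 13,610 g.

13.6 kg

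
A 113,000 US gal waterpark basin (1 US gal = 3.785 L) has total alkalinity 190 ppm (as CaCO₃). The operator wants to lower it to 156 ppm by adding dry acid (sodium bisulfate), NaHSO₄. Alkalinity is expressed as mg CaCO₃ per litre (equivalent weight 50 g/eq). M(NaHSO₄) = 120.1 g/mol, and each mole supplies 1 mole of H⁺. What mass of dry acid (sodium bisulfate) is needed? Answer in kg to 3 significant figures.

Volume: 113,000 US gal × 3.785 L/gal = 427,705 L.
Alkalinity to neutralize: (190 − 156) = 34 mg/L as CaCO₃ × 427,705 L = 14,540 g as CaCO₃.
Equivalents of H⁺ required: 14,540 ÷ 50 g/eq = 290.8 eq = 290.8 mol NaHSO₄.
Mass of NaHSO₄: 290.8 × 120.1 = 34,930 g.

34.9 kg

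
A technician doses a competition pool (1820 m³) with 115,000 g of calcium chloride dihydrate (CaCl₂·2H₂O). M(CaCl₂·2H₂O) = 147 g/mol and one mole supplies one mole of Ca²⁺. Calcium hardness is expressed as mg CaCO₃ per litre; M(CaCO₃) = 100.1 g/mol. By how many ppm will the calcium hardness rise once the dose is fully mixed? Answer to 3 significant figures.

Volume: 1820 m³ = 1,820,000 L.
Moles of Ca²⁺: 115,000 g ÷ 147 g/mol = 782.3 mol.
As CaCO₃: 782.3 mol × 100.1 g/mol = 78,310 g.
Rise: 78,310 g / 1,820,000 L × 1000 = 43.03 mg/L.

43.0 ppm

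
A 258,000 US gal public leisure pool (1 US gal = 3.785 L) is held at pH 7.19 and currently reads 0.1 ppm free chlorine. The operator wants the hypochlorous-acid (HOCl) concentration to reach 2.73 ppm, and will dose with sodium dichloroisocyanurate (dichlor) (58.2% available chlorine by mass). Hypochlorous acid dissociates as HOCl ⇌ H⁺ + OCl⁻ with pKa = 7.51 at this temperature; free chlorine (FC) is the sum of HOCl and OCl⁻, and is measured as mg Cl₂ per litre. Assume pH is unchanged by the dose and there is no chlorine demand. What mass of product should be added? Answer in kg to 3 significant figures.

Volume: 258,000 US gal × 3.785 L/gal = 976,530 L.
[OCl⁻]/[HOCl] = 10^(pH − pKa) = 10^(7.19 − 7.51) = 0.4786; fraction as HOCl = 1/(1 + 0.4786) = 0.6763.
Free chlorine required for 2.73 ppm HOCl: 2.73 / 0.6763 = 4.037 ppm.
FC to add: 4.037 − 0.1 = 3.937 mg/L as Cl₂.
Cl₂ equivalent: 3.937 mg/L × 976,530 L = 3844 g.
Product at 58.2% available Cl: 3844 / 0.582 = 6605 g.

6.61 kg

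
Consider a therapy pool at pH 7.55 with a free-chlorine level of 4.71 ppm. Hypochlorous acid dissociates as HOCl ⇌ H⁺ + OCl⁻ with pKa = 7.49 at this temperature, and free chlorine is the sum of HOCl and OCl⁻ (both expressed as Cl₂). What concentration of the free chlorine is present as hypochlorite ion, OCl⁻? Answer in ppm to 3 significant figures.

2.52 ppm

[OCl⁻]/[HOCl] = 10^(pH − pKa) = 10^(7.55 − 7.49) = 10^0.06 = 1.148.
Fraction as HOCl = 1 / (1 + 1.148) = 0.4655.
OCl⁻ = (1 − 0.4655) × 4.71 ppm = 2.517 ppm.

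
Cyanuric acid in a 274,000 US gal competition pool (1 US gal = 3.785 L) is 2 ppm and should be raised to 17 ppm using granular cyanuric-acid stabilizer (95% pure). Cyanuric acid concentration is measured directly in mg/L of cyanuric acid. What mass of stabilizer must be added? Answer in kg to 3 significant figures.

16.4 kg

Volume: 274,000 US gal × 3.785 L/gal = 1,037,090 L.
CYA to add: (17 − 2) = 15 mg/L × 1,037,090 L = 15,560 g cyanuric acid.
At 95% purity: 15,560 / 0.95 = 16,380 g product.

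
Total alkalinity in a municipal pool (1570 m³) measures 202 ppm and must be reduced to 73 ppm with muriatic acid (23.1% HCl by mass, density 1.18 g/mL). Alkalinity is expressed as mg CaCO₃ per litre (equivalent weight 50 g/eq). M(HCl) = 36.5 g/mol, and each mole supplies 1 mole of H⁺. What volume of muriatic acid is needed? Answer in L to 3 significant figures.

542 L

Volume: 1570 m³ = 1,570,000 L.
Alkalinity to neutralize: (202 − 73) = 129 mg/L as CaCO₃ × 1,570,000 L = 202,500 g as CaCO₃.
Equivalents of H⁺ required: 202,500 ÷ 50 g/eq = 4051 eq = 4051 mol HCl.
Mass of HCl: 4051 × 36.5 = 147,800 g.
Mass of 23.1% solution: 147,800 / 0.231 = 640,000 g.
Volume: 640,000 g ÷ 1.18 g/mL = 542,400 mL.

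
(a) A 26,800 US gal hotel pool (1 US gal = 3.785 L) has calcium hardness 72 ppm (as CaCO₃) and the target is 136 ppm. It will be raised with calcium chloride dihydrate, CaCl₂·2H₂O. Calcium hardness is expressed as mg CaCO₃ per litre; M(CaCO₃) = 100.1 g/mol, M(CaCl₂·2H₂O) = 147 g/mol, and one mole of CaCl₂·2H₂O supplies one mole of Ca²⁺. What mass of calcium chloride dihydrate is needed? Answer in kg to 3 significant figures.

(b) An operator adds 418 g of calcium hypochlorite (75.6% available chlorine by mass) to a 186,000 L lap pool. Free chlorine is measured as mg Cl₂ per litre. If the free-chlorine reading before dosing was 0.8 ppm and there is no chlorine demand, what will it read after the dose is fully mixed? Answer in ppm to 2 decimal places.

(a) 9.53 kg; (b) 2.50 ppm

(a) Volume: 26,800 US gal × 3.785 L/gal = 101,438 L.
(a) Hardness to add: (136 − 72) = 64 mg/L as CaCO₃ × 101,438 L = 6492 g as CaCO₃.
(a) Moles of Ca²⁺ (1 mol Ca²⁺ ≡ 1 mol CaCO₃): 6492 / 100.1 g/mol = 64.86 mol.
(a) Mass of CaCl₂·2H₂O: 64.86 × 147 = 9534 g.

(b) Available chlorine delivered: 418 g × 0.756 = 316 g as Cl₂.
(b) Concentration rise: 316 g / 186,000 L = 1.699 mg/L = 1.70 ppm.
(b) Final FC: 0.8 + 1.70 = 2.50 ppm.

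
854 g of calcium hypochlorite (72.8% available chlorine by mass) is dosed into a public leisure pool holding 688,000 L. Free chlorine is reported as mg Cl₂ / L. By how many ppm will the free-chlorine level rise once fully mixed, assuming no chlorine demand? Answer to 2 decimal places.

0.90 ppm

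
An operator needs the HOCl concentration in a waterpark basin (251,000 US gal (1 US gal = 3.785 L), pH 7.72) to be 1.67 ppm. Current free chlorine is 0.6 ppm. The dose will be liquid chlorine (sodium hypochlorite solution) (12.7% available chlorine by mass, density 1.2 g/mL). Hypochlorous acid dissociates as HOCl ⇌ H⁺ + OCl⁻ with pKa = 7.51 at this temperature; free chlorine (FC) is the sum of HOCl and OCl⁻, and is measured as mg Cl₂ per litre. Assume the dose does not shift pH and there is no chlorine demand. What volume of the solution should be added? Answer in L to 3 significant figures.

23.6 L

Volume: 251,000 US gal × 3.785 L/gal = 950,035 L.
[OCl⁻]/[HOCl] = 10^(pH − pKa) = 10^(7.72 − 7.51) = 1.622; fraction as HOCl = 1/(1 + 1.622) = 0.3814.
Free chlorine required for 1.67 ppm HOCl: 1.67 / 0.3814 = 4.378 ppm.
FC to add: 4.378 − 0.6 = 3.778 mg/L as Cl₂.
Cl₂ equivalent: 3.778 mg/L × 950,035 L = 3590 g.
Product at 12.7% available Cl: 3590 / 0.127 = 28,260 g.
Volume: 28,260 g ÷ 1.2 g/mL = 23,550 mL.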